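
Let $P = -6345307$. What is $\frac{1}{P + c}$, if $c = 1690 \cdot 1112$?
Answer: $- \frac{1}{4466027} \approx -2.2391 \cdot 10^{-7}$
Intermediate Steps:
$c = 1879280$
$\frac{1}{P + c} = \frac{1}{-6345307 + 1879280} = \frac{1}{-4466027} = - \frac{1}{4466027}$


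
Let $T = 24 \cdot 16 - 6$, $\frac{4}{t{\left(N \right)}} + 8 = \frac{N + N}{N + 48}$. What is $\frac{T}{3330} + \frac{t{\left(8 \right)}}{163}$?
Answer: $\frac{89831}{814185} \approx 0.11033$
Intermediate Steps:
$t{\left(N \right)} = \frac{4}{-8 + \frac{2 N}{48 + N}}$ ($t{\left(N \right)} = \frac{4}{-8 + \frac{N + N}{N + 48}} = \frac{4}{-8 + \frac{2 N}{48 + N}}$)
$T = 378$ ($T = 384 - 6 = 378$)
$\frac{T}{3330} + \frac{t{\left(8 \right)}}{163} = \frac{378}{3330} + \frac{\frac{2}{3} \frac{1}{64 + 8} \left(-48 - 8\right)}{163} = 378 \cdot \frac{1}{3330} + \frac{2 \left(-48 - 8\right)}{3 \cdot 72} \cdot \frac{1}{163} = \frac{21}{185} + \frac{2}{3} \cdot \frac{1}{72} \left(-56\right) \frac{1}{163} = \frac{21}{185} - \frac{14}{4401} = \frac{89831}{814185}$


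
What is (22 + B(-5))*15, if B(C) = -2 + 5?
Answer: 375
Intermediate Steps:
B(C) = 3
(22 + B(-5))*15 = (22 + 3)*15 = 25*15 = 375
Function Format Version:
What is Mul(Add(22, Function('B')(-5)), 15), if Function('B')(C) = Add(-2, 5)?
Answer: 375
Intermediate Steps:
Function('B')(C) = 3
Mul(Add(22, Function('B')(-5)), 15) = Mul(Add(22, 3), 15) = Mul(25, 15) = 375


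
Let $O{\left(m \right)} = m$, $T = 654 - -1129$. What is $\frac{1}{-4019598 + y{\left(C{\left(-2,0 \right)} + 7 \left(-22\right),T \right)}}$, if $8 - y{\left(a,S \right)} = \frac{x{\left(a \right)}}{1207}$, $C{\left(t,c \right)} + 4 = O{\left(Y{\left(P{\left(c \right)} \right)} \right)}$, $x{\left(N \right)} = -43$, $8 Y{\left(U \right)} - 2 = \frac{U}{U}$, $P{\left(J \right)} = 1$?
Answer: $- \frac{1207}{4851645087} \approx -2.4878 \cdot 10^{-7}$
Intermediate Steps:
$T = 1783$ ($T = 654 + 1129 = 1783$)
$Y{\left(U \right)} = \frac{3}{8}$ ($Y{\left(U \right)} = \frac{1}{4} + \frac{U \frac{1}{U}}{8} = \frac{1}{4} + \frac{1}{8} \cdot 1 = \frac{1}{4} + \frac{1}{8} = \frac{3}{8}$)
$C{\left(t,c \right)} = - \frac{29}{8}$ ($C{\left(t,c \right)} = -4 + \frac{3}{8} = - \frac{29}{8}$)
$y{\left(a,S \right)} = \frac{9699}{1207}$ ($y{\left(a,S \right)} = 8 - - \frac{43}{1207} = 8 + \frac{43}{1207} = \frac{9699}{1207}$)
$\frac{1}{-4019598 + y{\left(C{\left(-2,0 \right)} + 7 \left(-22\right),T \right)}} = \frac{1}{-4019598 + \frac{9699}{1207}} = \frac{1}{- \frac{4851645087}{1207}} = - \frac{1207}{4851645087}$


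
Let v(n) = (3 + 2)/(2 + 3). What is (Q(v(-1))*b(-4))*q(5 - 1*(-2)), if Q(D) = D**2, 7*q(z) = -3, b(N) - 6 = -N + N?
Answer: -18/7 ≈ -2.5714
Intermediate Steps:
b(N) = 6 (b(N) = 6 + (-N + N) = 6 + 0 = 6)
q(z) = -3/7 (q(z) = (1/7)*(-3) = -3/7)
v(n) = 1 (v(n) = 5/5 = 5*(1/5) = 1)
(Q(v(-1))*b(-4))*q(5 - 1*(-2)) = (1**2*6)*(-3/7) = (1*6)*(-3/7) = 6*(-3/7) = -18/7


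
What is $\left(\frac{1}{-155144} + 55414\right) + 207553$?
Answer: $\frac{40797752247}{155144} \approx 2.6297 \cdot 10^{5}$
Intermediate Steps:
$\left(\frac{1}{-155144} + 55414\right) + 207553 = \left(- \frac{1}{155144} + 55414\right) + 207553 = \frac{8597149615}{155144} + 207553 = \frac{40797752247}{155144}$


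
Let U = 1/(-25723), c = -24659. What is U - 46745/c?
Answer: 1202396976/634303457 ≈ 1.8956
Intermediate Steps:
U = -1/25723 ≈ -3.8876e-5
U - 46745/c = -1/25723 - 46745/(-24659) = -1/25723 - 46745*(-1/24659) = -1/25723 + 46745/24659 = 1202396976/634303457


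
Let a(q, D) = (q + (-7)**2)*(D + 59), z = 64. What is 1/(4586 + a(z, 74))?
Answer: 1/19615 ≈ 5.0981e-5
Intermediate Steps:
a(q, D) = (49 + q)*(59 + D) (a(q, D) = (q + 49)*(59 + D) = (49 + q)*(59 + D))
1/(4586 + a(z, 74)) = 1/(4586 + (2891 + 49*74 + 59*64 + 74*64)) = 1/(4586 + (2891 + 3626 + 3776 + 4736)) = 1/(4586 + 15029) = 1/19615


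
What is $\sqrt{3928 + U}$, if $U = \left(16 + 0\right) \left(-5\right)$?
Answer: $2 \sqrt{962} \approx 62.032$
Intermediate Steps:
$U = -80$ ($U = 16 \left(-5\right) = -80$)
$\sqrt{3928 + U} = \sqrt{3928 - 80} = \sqrt{3848} = 2 \sqrt{962}$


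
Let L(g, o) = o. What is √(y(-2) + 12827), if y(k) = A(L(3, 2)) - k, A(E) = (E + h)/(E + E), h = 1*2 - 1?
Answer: √51319/2 ≈ 113.27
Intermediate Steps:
h = 1 (h = 2 - 1 = 1)
A(E) = (1 + E)/(2*E) (A(E) = (E + 1)/(E + E) = (1 + E)/((2*E)) = (1 + E)*(1/(2*E)) = (1 + E)/(2*E))
y(k) = ¾ - k (y(k) = (½)*(1 + 2)/2 - k = (½)*(½)*3 - k = ¾ - k)
√(y(-2) + 12827) = √((¾ - 1*(-2)) + 12827) = √((¾ + 2) + 12827) = √(11/4 + 12827) = √(51319/4) = √51319/2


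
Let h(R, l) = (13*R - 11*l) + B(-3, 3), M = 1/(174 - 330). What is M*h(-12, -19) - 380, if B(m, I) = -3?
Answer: -29665/78 ≈ -380.32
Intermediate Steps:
M = -1/156 (M = 1/(-156) = -1/156 ≈ -0.0064103)
h(R, l) = -3 - 11*l + 13*R (h(R, l) = (13*R - 11*l) - 3 = (-11*l + 13*R) - 3 = -3 - 11*l + 13*R)
M*h(-12, -19) - 380 = -(-3 - 11*(-19) + 13*(-12))/156 - 380 = -(-3 + 209 - 156)/156 - 380 = -1/156*50 - 380 = -25/78 - 380 = -29665/78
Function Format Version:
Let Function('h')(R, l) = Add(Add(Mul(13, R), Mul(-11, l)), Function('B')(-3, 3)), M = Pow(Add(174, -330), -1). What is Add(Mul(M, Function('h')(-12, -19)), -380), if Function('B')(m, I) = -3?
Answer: Rational(-29665, 78) ≈ -380.32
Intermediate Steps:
M = Rational(-1, 156) (M = Pow(-156, -1) = Rational(-1, 156) ≈ -0.0064103)
Function('h')(R, l) = Add(-3, Mul(-11, l), Mul(13, R)) (Function('h')(R, l) = Add(Add(Mul(13, R), Mul(-11, l)), -3) = Add(Add(Mul(-11, l), Mul(13, R)), -3) = Add(-3, Mul(-11, l), Mul(13, R)))
Add(Mul(M, Function('h')(-12, -19)), -380) = Add(Mul(Rational(-1, 156), Add(-3, Mul(-11, -19), Mul(13, -12))), -380) = Add(Mul(Rational(-1, 156), Add(-3, 209, -156)), -380) = Add(Mul(Rational(-1, 156), 50), -380) = Add(Rational(-25, 78), -380) = Rational(-29665, 78)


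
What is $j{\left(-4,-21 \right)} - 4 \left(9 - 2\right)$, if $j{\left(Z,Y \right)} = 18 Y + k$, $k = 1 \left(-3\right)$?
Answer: $-409$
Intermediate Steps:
$k = -3$
$j{\left(Z,Y \right)} = -3 + 18 Y$ ($j{\left(Z,Y \right)} = 18 Y - 3 = -3 + 18 Y$)
$j{\left(-4,-21 \right)} - 4 \left(9 - 2\right) = \left(-3 + 18 \left(-21\right)\right) - 4 \left(9 - 2\right) = \left(-3 - 378\right) - 28 = -381 - 28 = -409$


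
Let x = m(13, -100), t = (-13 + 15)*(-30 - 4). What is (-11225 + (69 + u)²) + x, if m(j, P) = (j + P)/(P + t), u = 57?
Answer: 260485/56 ≈ 4651.5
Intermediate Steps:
t = -68 (t = 2*(-34) = -68)
m(j, P) = (P + j)/(-68 + P) (m(j, P) = (j + P)/(P - 68) = (P + j)/(-68 + P))
x = 29/56 (x = (-100 + 13)/(-68 - 100) = -87/(-168) = -1/168*(-87) = 29/56 ≈ 0.51786)
(-11225 + (69 + u)²) + x = (-11225 + (69 + 57)²) + 29/56 = (-11225 + 126²) + 29/56 = (-11225 + 15876) + 29/56 = 4651 + 29/56 = 260485/56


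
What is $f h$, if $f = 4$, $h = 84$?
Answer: $336$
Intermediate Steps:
$f h = 4 \cdot 84 = 336$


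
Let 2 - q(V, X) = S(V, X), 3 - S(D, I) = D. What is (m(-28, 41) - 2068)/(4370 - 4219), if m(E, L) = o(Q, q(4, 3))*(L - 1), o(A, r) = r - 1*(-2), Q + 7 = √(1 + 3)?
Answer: -1868/151 ≈ -12.371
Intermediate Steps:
S(D, I) = 3 - D
q(V, X) = -1 + V (q(V, X) = 2 - (3 - V) = 2 + (-3 + V) = -1 + V)
Q = -5 (Q = -7 + √(1 + 3) = -7 + √4 = -7 + 2 = -5)
o(A, r) = 2 + r (o(A, r) = r + 2 = 2 + r)
m(E, L) = -5 + 5*L (m(E, L) = (2 + (-1 + 4))*(L - 1) = (2 + 3)*(-1 + L) = 5*(-1 + L) = -5 + 5*L)
(m(-28, 41) - 2068)/(4370 - 4219) = ((-5 + 5*41) - 2068)/(4370 - 4219) = ((-5 + 205) - 2068)/151 = (200 - 2068)*(1/151) = -1868*1/151 = -1868/151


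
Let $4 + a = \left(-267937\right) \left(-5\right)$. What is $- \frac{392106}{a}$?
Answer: $- \frac{392106}{1339681} \approx -0.29269$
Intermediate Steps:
$a = 1339681$ ($a = -4 - -1339685 = -4 + 1339685 = 1339681$)
$- \frac{392106}{a} = - \frac{392106}{1339681}$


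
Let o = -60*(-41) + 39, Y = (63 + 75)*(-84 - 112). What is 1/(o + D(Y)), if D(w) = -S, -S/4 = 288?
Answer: 1/3651 ≈ 0.00027390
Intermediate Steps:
S = -1152 (S = -4*288 = -1152)
Y = -27048 (Y = 138*(-196) = -27048)
D(w) = 1152 (D(w) = -1*(-1152) = 1152)
o = 2499 (o = 2460 + 39 = 2499)
1/(o + D(Y)) = 1/(2499 + 1152) = 1/3651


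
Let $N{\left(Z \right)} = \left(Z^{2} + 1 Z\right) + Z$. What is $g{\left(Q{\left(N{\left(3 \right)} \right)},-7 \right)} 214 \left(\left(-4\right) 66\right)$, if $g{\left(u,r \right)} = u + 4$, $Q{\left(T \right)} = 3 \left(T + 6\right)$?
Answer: $-3785232$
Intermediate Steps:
$N{\left(Z \right)} = Z^{2} + 2 Z$ ($N{\left(Z \right)} = \left(Z^{2} + Z\right) + Z = \left(Z + Z^{2}\right) + Z = Z^{2} + 2 Z$)
$Q{\left(T \right)} = 18 + 3 T$ ($Q{\left(T \right)} = 3 \left(6 + T\right) = 18 + 3 T$)
$g{\left(u,r \right)} = 4 + u$
$g{\left(Q{\left(N{\left(3 \right)} \right)},-7 \right)} 214 \left(\left(-4\right) 66\right) = \left(4 + \left(18 + 3 \cdot 3 \left(2 + 3\right)\right)\right) 214 \left(\left(-4\right) 66\right) = \left(4 + \left(18 + 3 \cdot 3 \cdot 5\right)\right) 214 \left(-264\right) = \left(4 + \left(18 + 3 \cdot 15\right)\right) 214 \left(-264\right) = \left(4 + \left(18 + 45\right)\right) 214 \left(-264\right) = \left(4 + 63\right) 214 \left(-264\right) = 67 \cdot 214 \left(-264\right) = 14338 \left(-264\right) = -3785232$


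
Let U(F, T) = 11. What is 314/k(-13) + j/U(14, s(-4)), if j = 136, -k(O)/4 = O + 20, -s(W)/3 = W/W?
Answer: 177/154 ≈ 1.1494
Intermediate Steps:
s(W) = -3 (s(W) = -3*W/W = -3*1 = -3)
k(O) = -80 - 4*O (k(O) = -4*(O + 20) = -4*(20 + O) = -80 - 4*O)
314/k(-13) + j/U(14, s(-4)) = 314/(-80 - 4*(-13)) + 136/11 = 314/(-80 + 52) + 136*(1/11) = 314/(-28) + 136/11 = 314*(-1/28) + 136/11 = -157/14 + 136/11 = 177/154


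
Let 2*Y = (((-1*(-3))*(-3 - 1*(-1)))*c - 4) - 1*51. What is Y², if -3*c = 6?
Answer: 1849/4 ≈ 462.25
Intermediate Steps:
c = -2 (c = -⅓*6 = -2)
Y = -43/2 (Y = ((((-1*(-3))*(-3 - 1*(-1)))*(-2) - 4) - 1*51)/2 = (((3*(-3 + 1))*(-2) - 4) - 51)/2 = (((3*(-2))*(-2) - 4) - 51)/2 = ((-6*(-2) - 4) - 51)/2 = ((12 - 4) - 51)/2 = (8 - 51)/2 = (½)*(-43) = -43/2 ≈ -21.500)
Y² = (-43/2)² = 1849/4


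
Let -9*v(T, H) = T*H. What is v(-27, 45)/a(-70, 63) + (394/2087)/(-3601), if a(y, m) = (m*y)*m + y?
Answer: -224811269/417699651460 ≈ -0.00053821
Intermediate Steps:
a(y, m) = y + y*m² (a(y, m) = y*m² + y = y + y*m²)
v(T, H) = -H*T/9 (v(T, H) = -T*H/9 = -H*T/9)
v(-27, 45)/a(-70, 63) + (394/2087)/(-3601) = (-⅑*45*(-27))/((-70*(1 + 63²))) + (394/2087)/(-3601) = 135/((-70*(1 + 3969))) + (394*(1/2087))*(-1/3601) = 135/((-70*3970)) + (394/2087)*(-1/3601) = 135/(-277900) - 394/7515287 = 135*(-1/277900) - 394/7515287 = -27/55580 - 394/7515287 = -224811269/417699651460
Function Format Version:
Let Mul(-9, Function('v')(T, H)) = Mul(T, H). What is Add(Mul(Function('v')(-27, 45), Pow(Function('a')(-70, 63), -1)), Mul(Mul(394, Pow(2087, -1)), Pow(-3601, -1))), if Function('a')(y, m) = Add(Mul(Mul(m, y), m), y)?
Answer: Rational(-224811269, 417699651460) ≈ -0.00053821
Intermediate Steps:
Function('a')(y, m) = Add(y, Mul(y, Pow(m, 2))) (Function('a')(y, m) = Add(Mul(y, Pow(m, 2)), y) = Add(y, Mul(y, Pow(m, 2))))
Function('v')(T, H) = Mul(Rational(-1, 9), H, T) (Function('v')(T, H) = Mul(Rational(-1, 9), Mul(T, H)) = Mul(Rational(-1, 9), Mul(H, T)) = Mul(Rational(-1, 9), H, T))
Add(Mul(Function('v')(-27, 45), Pow(Function('a')(-70, 63), -1)), Mul(Mul(394, Pow(2087, -1)), Pow(-3601, -1))) = Add(Mul(Mul(Rational(-1, 9), 45, -27), Pow(Mul(-70, Add(1, Pow(63, 2))), -1)), Mul(Mul(394, Pow(2087, -1)), Pow(-3601, -1))) = Add(Mul(135, Pow(Mul(-70, Add(1, 3969)), -1)), Mul(Mul(394, Rational(1, 2087)), Rational(-1, 3601))) = Add(Mul(135, Pow(Mul(-70, 3970), -1)), Mul(Rational(394, 2087), Rational(-1, 3601))) = Add(Mul(135, Pow(-277900, -1)), Rational(-394, 7515287)) = Add(Mul(135, Rational(-1, 277900)), Rational(-394, 7515287)) = Add(Rational(-27, 55580), Rational(-394, 7515287)) = Rational(-224811269, 417699651460)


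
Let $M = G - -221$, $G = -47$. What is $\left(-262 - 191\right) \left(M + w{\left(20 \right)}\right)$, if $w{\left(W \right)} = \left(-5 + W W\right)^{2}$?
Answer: $-70758147$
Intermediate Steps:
$M = 174$ ($M = -47 - -221 = -47 + 221 = 174$)
$w{\left(W \right)} = \left(-5 + W^{2}\right)^{2}$
$\left(-262 - 191\right) \left(M + w{\left(20 \right)}\right) = \left(-262 - 191\right) \left(174 + \left(-5 + 20^{2}\right)^{2}\right) = - 453 \left(174 + \left(-5 + 400\right)^{2}\right) = - 453 \left(174 + 395^{2}\right) = - 453 \left(174 + 156025\right) = \left(-453\right) 156199 = -70758147$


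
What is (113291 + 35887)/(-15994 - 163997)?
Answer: -49726/59997 ≈ -0.82881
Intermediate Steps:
(113291 + 35887)/(-15994 - 163997) = 149178/(-179991) = 149178*(-1/179991) = -49726/59997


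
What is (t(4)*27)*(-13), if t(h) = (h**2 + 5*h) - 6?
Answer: -10530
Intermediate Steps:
t(h) = -6 + h**2 + 5*h
(t(4)*27)*(-13) = ((-6 + 4**2 + 5*4)*27)*(-13) = ((-6 + 16 + 20)*27)*(-13) = (30*27)*(-13) = 810*(-13) = -10530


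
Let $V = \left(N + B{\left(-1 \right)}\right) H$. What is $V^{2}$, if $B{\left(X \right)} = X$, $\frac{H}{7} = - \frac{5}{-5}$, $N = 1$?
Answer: $0$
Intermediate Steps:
$H = 7$ ($H = 7 \left(- \frac{5}{-5}\right) = 7 \left(\left(-5\right) \left(- \frac{1}{5}\right)\right) = 7 \cdot 1 = 7$)
$V = 0$ ($V = \left(1 - 1\right) 7 = 0 \cdot 7 = 0$)
$V^{2} = 0^{2} = 0$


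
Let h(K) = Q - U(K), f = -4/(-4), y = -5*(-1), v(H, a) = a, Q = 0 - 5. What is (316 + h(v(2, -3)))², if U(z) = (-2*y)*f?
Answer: 103041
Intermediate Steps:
Q = -5
y = 5
f = 1 (f = -4*(-¼) = 1)
U(z) = -10 (U(z) = -2*5*1 = -10*1 = -10)
h(K) = 5 (h(K) = -5 - 1*(-10) = -5 + 10 = 5)
(316 + h(v(2, -3)))² = (316 + 5)² = 321² = 103041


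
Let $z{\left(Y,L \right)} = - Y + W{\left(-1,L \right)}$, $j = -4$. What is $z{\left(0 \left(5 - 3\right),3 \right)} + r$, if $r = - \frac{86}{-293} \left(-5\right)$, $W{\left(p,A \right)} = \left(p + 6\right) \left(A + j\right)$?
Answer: $- \frac{1895}{293} \approx -6.4676$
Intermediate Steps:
$W{\left(p,A \right)} = \left(-4 + A\right) \left(6 + p\right)$ ($W{\left(p,A \right)} = \left(p + 6\right) \left(A - 4\right) = \left(6 + p\right) \left(-4 + A\right) = \left(-4 + A\right) \left(6 + p\right)$)
$z{\left(Y,L \right)} = -20 - Y + 5 L$ ($z{\left(Y,L \right)} = - Y + \left(-24 - -4 + 6 L + L \left(-1\right)\right) = - Y + \left(-24 + 4 + 6 L - L\right) = - Y + \left(-20 + 5 L\right) = -20 - Y + 5 L$)
$r = - \frac{430}{293}$ ($r = \left(-86\right) \left(- \frac{1}{293}\right) \left(-5\right) = \frac{86}{293} \left(-5\right) = - \frac{430}{293} \approx -1.4676$)
$z{\left(0 \left(5 - 3\right),3 \right)} + r = \left(-20 - 0 \left(5 - 3\right) + 5 \cdot 3\right) - \frac{430}{293} = \left(-20 - 0 \cdot 2 + 15\right) - \frac{430}{293} = \left(-20 - 0 + 15\right) - \frac{430}{293} = \left(-20 + 0 + 15\right) - \frac{430}{293} = -5 - \frac{430}{293} = - \frac{1895}{293}$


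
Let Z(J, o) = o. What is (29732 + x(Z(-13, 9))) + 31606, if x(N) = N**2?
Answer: 61419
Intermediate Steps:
(29732 + x(Z(-13, 9))) + 31606 = (29732 + 9**2) + 31606 = (29732 + 81) + 31606 = 29813 + 31606 = 61419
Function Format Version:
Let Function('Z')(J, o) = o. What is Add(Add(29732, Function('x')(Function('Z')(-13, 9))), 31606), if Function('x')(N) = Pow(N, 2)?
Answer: 61419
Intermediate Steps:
Add(Add(29732, Function('x')(Function('Z')(-13, 9))), 31606) = Add(Add(29732, Pow(9, 2)), 31606) = Add(Add(29732, 81), 31606) = Add(29813, 31606) = 61419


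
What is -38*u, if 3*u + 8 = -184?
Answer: 2432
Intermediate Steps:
u = -64 (u = -8/3 + (⅓)*(-184) = -8/3 - 184/3 = -64)
-38*u = -38*(-64) = 2432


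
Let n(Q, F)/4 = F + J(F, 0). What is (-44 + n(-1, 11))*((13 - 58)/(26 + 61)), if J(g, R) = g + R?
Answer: -660/29 ≈ -22.759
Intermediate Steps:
J(g, R) = R + g
n(Q, F) = 8*F (n(Q, F) = 4*(F + (0 + F)) = 4*(F + F) = 4*(2*F) = 8*F)
(-44 + n(-1, 11))*((13 - 58)/(26 + 61)) = (-44 + 8*11)*((13 - 58)/(26 + 61)) = (-44 + 88)*(-45/87) = 44*(-45*1/87) = 44*(-15/29) = -660/29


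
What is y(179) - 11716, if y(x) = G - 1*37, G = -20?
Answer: -11773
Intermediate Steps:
y(x) = -57 (y(x) = -20 - 1*37 = -20 - 37 = -57)
y(179) - 11716 = -57 - 11716 = -11773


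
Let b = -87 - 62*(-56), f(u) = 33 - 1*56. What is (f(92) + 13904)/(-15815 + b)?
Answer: -13881/12430 ≈ -1.1167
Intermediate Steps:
f(u) = -23 (f(u) = 33 - 56 = -23)
b = 3385 (b = -87 + 3472 = 3385)
(f(92) + 13904)/(-15815 + b) = (-23 + 13904)/(-15815 + 3385) = 13881/(-12430) = 13881*(-1/12430) = -13881/12430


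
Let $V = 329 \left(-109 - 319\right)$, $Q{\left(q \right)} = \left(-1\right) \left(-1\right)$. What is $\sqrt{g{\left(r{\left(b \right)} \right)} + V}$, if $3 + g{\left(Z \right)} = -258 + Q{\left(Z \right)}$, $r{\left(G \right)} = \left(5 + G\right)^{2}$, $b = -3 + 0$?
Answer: $4 i \sqrt{8817} \approx 375.6 i$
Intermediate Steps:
$Q{\left(q \right)} = 1$
$b = -3$
$V = -140812$ ($V = 329 \left(-428\right) = -140812$)
$g{\left(Z \right)} = -260$ ($g{\left(Z \right)} = -3 + \left(-258 + 1\right) = -3 - 257 = -260$)
$\sqrt{g{\left(r{\left(b \right)} \right)} + V} = \sqrt{-260 - 140812} = \sqrt{-141072} = 4 i \sqrt{8817}$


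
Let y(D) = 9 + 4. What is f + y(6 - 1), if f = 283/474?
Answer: 6445/474 ≈ 13.597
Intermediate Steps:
y(D) = 13
f = 283/474 (f = 283*(1/474) = 283/474 ≈ 0.59705)
f + y(6 - 1) = 283/474 + 13 = 6445/474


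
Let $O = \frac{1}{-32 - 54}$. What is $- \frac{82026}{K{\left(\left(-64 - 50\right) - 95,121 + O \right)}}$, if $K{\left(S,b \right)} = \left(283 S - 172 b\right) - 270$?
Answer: $\frac{11718}{11461} \approx 1.0224$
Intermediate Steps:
$O = - \frac{1}{86}$ ($O = \frac{1}{-32 - 54} = \frac{1}{-86} = - \frac{1}{86} \approx -0.011628$)
$K{\left(S,b \right)} = -270 - 172 b + 283 S$ ($K{\left(S,b \right)} = \left(- 172 b + 283 S\right) - 270 = -270 - 172 b + 283 S$)
$- \frac{82026}{K{\left(\left(-64 - 50\right) - 95,121 + O \right)}} = - \frac{82026}{-270 - 172 \left(121 - \frac{1}{86}\right) + 283 \left(\left(-64 - 50\right) - 95\right)} = - \frac{82026}{-270 - 20810 + 283 \left(-114 - 95\right)} = - \frac{82026}{-270 - 20810 + 283 \left(-209\right)} = - \frac{82026}{-270 - 20810 - 59147} = - \frac{82026}{-80227} = \left(-82026\right) \left(- \frac{1}{80227}\right) = \frac{11718}{11461}$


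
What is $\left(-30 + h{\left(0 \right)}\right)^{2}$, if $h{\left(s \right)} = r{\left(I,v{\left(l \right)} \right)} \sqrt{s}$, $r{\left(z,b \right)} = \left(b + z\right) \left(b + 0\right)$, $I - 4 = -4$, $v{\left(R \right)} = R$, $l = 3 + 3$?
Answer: $900$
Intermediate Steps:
$l = 6$
$I = 0$ ($I = 4 - 4 = 0$)
$r{\left(z,b \right)} = b \left(b + z\right)$ ($r{\left(z,b \right)} = \left(b + z\right) b = b \left(b + z\right)$)
$h{\left(s \right)} = 36 \sqrt{s}$ ($h{\left(s \right)} = 6 \left(6 + 0\right) \sqrt{s} = 6 \cdot 6 \sqrt{s} = 36 \sqrt{s}$)
$\left(-30 + h{\left(0 \right)}\right)^{2} = \left(-30 + 36 \sqrt{0}\right)^{2} = \left(-30 + 36 \cdot 0\right)^{2} = \left(-30 + 0\right)^{2} = \left(-30\right)^{2} = 900$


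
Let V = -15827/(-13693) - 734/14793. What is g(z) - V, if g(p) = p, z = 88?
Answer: 17601250163/202560549 ≈ 86.894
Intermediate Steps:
V = 224078149/202560549 (V = -15827*(-1/13693) - 734*1/14793 = 15827/13693 - 734/14793 = 224078149/202560549 ≈ 1.1062)
g(z) - V = 88 - 1*224078149/202560549 = 88 - 224078149/202560549 = 17601250163/202560549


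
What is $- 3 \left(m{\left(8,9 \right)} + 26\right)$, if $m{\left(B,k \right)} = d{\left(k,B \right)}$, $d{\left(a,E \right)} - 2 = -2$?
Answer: $-78$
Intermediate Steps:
$d{\left(a,E \right)} = 0$ ($d{\left(a,E \right)} = 2 - 2 = 0$)
$m{\left(B,k \right)} = 0$
$- 3 \left(m{\left(8,9 \right)} + 26\right) = - 3 \left(0 + 26\right) = \left(-3\right) 26 = -78$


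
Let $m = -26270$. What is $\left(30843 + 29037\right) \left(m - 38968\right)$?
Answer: $-3906451440$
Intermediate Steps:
$\left(30843 + 29037\right) \left(m - 38968\right) = \left(30843 + 29037\right) \left(-26270 - 38968\right) = 59880 \left(-65238\right) = -3906451440$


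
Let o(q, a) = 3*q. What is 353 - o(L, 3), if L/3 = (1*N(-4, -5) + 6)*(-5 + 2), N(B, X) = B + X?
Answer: 272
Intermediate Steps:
L = 27 (L = 3*((1*(-4 - 5) + 6)*(-5 + 2)) = 3*((1*(-9) + 6)*(-3)) = 3*((-9 + 6)*(-3)) = 3*(-3*(-3)) = 3*9 = 27)
353 - o(L, 3) = 353 - 3*27 = 353 - 1*81 = 353 - 81 = 272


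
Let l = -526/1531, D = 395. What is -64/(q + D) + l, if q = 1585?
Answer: -284866/757845 ≈ -0.37589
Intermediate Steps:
l = -526/1531 (l = -526*1/1531 = -526/1531 ≈ -0.34357)
-64/(q + D) + l = -64/(1585 + 395) - 526/1531 = -64/1980 - 526/1531 = (1/1980)*(-64) - 526/1531 = -16/495 - 526/1531 = -284866/757845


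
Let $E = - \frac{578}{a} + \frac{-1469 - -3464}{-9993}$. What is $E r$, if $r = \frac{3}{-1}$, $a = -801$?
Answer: $- \frac{1392653}{889377} \approx -1.5659$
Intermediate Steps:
$r = -3$ ($r = 3 \left(-1\right) = -3$)
$E = \frac{1392653}{2668131}$ ($E = - \frac{578}{-801} + \frac{-1469 - -3464}{-9993} = \left(-578\right) \left(- \frac{1}{801}\right) + \left(-1469 + 3464\right) \left(- \frac{1}{9993}\right) = \frac{578}{801} + 1995 \left(- \frac{1}{9993}\right) = \frac{578}{801} - \frac{665}{3331} = \frac{1392653}{2668131} \approx 0.52196$)
$E r = \frac{1392653}{2668131} \left(-3\right) = - \frac{1392653}{889377}$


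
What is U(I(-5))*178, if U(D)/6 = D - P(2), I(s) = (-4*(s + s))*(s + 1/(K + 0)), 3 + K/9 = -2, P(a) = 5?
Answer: -659668/3 ≈ -2.1989e+5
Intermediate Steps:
K = -45 (K = -27 + 9*(-2) = -27 - 18 = -45)
I(s) = -8*s*(-1/45 + s) (I(s) = (-4*(s + s))*(s + 1/(-45 + 0)) = (-8*s)*(s + 1/(-45)) = (-8*s)*(s - 1/45) = (-8*s)*(-1/45 + s) = -8*s*(-1/45 + s))
U(D) = -30 + 6*D (U(D) = 6*(D - 1*5) = 6*(D - 5) = 6*(-5 + D) = -30 + 6*D)
U(I(-5))*178 = (-30 + 6*((8/45)*(-5)*(1 - 45*(-5))))*178 = (-30 + 6*((8/45)*(-5)*(1 + 225)))*178 = (-30 + 6*((8/45)*(-5)*226))*178 = (-30 + 6*(-1808/9))*178 = (-30 - 3616/3)*178 = -3706/3*178 = -659668/3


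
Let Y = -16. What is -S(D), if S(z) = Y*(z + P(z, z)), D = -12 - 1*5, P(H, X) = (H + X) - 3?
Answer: -864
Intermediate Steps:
P(H, X) = -3 + H + X
D = -17 (D = -12 - 5 = -17)
S(z) = 48 - 48*z (S(z) = -16*(z + (-3 + z + z)) = -16*(z + (-3 + 2*z)) = -16*(-3 + 3*z) = 48 - 48*z)
-S(D) = -(48 - 48*(-17)) = -(48 + 816) = -1*864 = -864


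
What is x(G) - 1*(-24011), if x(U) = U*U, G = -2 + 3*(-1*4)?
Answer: 24207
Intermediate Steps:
G = -14 (G = -2 + 3*(-4) = -2 - 12 = -14)
x(U) = U**2
x(G) - 1*(-24011) = (-14)**2 - 1*(-24011) = 196 + 24011 = 24207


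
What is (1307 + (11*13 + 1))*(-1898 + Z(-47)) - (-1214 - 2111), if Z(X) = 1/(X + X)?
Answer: -258564713/94 ≈ -2.7507e+6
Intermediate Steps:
Z(X) = 1/(2*X)
(1307 + (11*13 + 1))*(-1898 + Z(-47)) - (-1214 - 2111) = (1307 + (11*13 + 1))*(-1898 + (½)/(-47)) - (-1214 - 2111) = (1307 + (143 + 1))*(-1898 + (½)*(-1/47)) - 1*(-3325) = (1307 + 144)*(-1898 - 1/94) + 3325 = 1451*(-178413/94) + 3325 = -258877263/94 + 3325 = -258564713/94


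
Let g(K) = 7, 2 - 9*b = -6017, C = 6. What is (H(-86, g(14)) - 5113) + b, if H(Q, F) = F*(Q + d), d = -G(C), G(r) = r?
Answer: -45794/9 ≈ -5088.2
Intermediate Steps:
b = 6019/9 (b = 2/9 - ⅑*(-6017) = 2/9 + 6017/9 = 6019/9 ≈ 668.78)
d = -6 (d = -1*6 = -6)
H(Q, F) = F*(-6 + Q) (H(Q, F) = F*(Q - 6) = F*(-6 + Q))
(H(-86, g(14)) - 5113) + b = (7*(-6 - 86) - 5113) + 6019/9 = (7*(-92) - 5113) + 6019/9 = (-644 - 5113) + 6019/9 = -5757 + 6019/9 = -45794/9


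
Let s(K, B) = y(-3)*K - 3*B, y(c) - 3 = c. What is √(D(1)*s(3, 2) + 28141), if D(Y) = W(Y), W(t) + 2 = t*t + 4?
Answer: √28123 ≈ 167.70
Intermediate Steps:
y(c) = 3 + c
W(t) = 2 + t² (W(t) = -2 + (t*t + 4) = -2 + (t² + 4) = -2 + (4 + t²) = 2 + t²)
s(K, B) = -3*B (s(K, B) = (3 - 3)*K - 3*B = 0*K - 3*B = 0 - 3*B = -3*B)
D(Y) = 2 + Y²
√(D(1)*s(3, 2) + 28141) = √((2 + 1²)*(-3*2) + 28141) = √((2 + 1)*(-6) + 28141) = √(3*(-6) + 28141) = √(-18 + 28141) = √28123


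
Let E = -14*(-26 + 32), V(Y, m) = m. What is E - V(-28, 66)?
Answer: -150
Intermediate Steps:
E = -84 (E = -14*6 = -84)
E - V(-28, 66) = -84 - 1*66 = -84 - 66 = -150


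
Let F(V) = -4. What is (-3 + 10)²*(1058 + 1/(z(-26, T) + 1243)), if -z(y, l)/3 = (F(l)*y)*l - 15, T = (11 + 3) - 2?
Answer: 127323903/2456 ≈ 51842.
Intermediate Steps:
T = 12 (T = 14 - 2 = 12)
z(y, l) = 45 + 12*l*y (z(y, l) = -3*((-4*y)*l - 15) = -3*(-4*l*y - 15) = -3*(-15 - 4*l*y) = 45 + 12*l*y)
(-3 + 10)²*(1058 + 1/(z(-26, T) + 1243)) = (-3 + 10)²*(1058 + 1/((45 + 12*12*(-26)) + 1243)) = 7²*(1058 + 1/((45 - 3744) + 1243)) = 49*(1058 + 1/(-3699 + 1243)) = 49*(1058 + 1/(-2456)) = 49*(1058 - 1/2456) = 49*(2598447/2456) = 127323903/2456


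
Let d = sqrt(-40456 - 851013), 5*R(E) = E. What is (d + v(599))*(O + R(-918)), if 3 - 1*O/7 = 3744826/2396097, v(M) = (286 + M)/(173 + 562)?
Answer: -122666650489/587043765 - 2079095771*I*sqrt(891469)/11980485 ≈ -208.96 - 1.6385e+5*I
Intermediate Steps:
v(M) = 286/735 + M/735 (v(M) = (286 + M)/735 = (286 + M)*(1/735) = 286/735 + M/735)
R(E) = E/5
O = 24104255/2396097 (O = 21 - 26213782/2396097 = 24104255/2396097 ≈ 10.060)
d = I*sqrt(891469) (d = sqrt(-891469) = I*sqrt(891469) ≈ 944.18*I)
(d + v(599))*(O + R(-918)) = (I*sqrt(891469) + (286/735 + (1/735)*599))*(24104255/2396097 + (1/5)*(-918)) = (I*sqrt(891469) + (286/735 + 599/735))*(24104255/2396097 - 918/5) = (I*sqrt(891469) + 59/49)*(-2079095771/11980485) = (59/49 + I*sqrt(891469))*(-2079095771/11980485) = -122666650489/587043765 - 2079095771*I*sqrt(891469)/11980485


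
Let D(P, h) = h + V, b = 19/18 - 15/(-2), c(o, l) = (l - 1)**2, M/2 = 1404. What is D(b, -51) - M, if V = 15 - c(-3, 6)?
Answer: -2869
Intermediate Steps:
M = 2808 (M = 2*1404 = 2808)
c(o, l) = (-1 + l)**2
V = -10 (V = 15 - (-1 + 6)**2 = 15 - 1*5**2 = 15 - 1*25 = 15 - 25 = -10)
b = 77/9 (b = 19*(1/18) - 15*(-1/2) = 19/18 + 15/2 = 77/9 ≈ 8.5556)
D(P, h) = -10 + h (D(P, h) = h - 10 = -10 + h)
D(b, -51) - M = (-10 - 51) - 1*2808 = -61 - 2808 = -2869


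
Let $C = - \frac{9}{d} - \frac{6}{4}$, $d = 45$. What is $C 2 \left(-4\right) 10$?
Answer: $136$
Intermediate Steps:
$C = - \frac{17}{10}$ ($C = - \frac{9}{45} - \frac{6}{4} = \left(-9\right) \frac{1}{45} - \frac{3}{2} = - \frac{1}{5} - \frac{3}{2} = - \frac{17}{10} \approx -1.7$)
$C 2 \left(-4\right) 10 = - \frac{17 \cdot 2 \left(-4\right) 10}{10} = - \frac{17 \left(\left(-8\right) 10\right)}{10} = \left(- \frac{17}{10}\right) \left(-80\right) = 136$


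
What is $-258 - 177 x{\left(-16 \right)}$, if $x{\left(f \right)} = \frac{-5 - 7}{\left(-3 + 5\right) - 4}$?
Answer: $-1320$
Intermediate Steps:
$x{\left(f \right)} = 6$ ($x{\left(f \right)} = - \frac{12}{2 - 4} = - \frac{12}{-2} = \left(-12\right) \left(- \frac{1}{2}\right) = 6$)
$-258 - 177 x{\left(-16 \right)} = -258 - 1062 = -1320$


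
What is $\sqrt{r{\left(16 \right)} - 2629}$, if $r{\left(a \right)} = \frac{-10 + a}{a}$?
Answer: $\frac{i \sqrt{42058}}{4} \approx 51.27 i$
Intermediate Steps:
$r{\left(a \right)} = \frac{-10 + a}{a}$
$\sqrt{r{\left(16 \right)} - 2629} = \sqrt{\frac{-10 + 16}{16} - 2629} = \sqrt{\frac{1}{16} \cdot 6 - 2629} = \sqrt{\frac{3}{8} - 2629} = \sqrt{- \frac{21029}{8}} = \frac{i \sqrt{42058}}{4}$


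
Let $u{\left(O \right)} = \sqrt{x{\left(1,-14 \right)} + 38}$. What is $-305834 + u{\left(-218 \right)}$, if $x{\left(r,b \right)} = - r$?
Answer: $-305834 + \sqrt{37} \approx -3.0583 \cdot 10^{5}$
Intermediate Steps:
$u{\left(O \right)} = \sqrt{37}$ ($u{\left(O \right)} = \sqrt{\left(-1\right) 1 + 38} = \sqrt{-1 + 38} = \sqrt{37}$)
$-305834 + u{\left(-218 \right)} = -305834 + \sqrt{37}$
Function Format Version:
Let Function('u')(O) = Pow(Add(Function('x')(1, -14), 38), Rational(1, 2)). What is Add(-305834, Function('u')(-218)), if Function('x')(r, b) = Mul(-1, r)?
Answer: Add(-305834, Pow(37, Rational(1, 2))) ≈ -3.0583e+5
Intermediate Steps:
Function('u')(O) = Pow(37, Rational(1, 2)) (Function('u')(O) = Pow(Add(Mul(-1, 1), 38), Rational(1, 2)) = Pow(Add(-1, 38), Rational(1, 2)) = Pow(37, Rational(1, 2)))
Add(-305834, Function('u')(-218)) = Add(-305834, Pow(37, Rational(1, 2)))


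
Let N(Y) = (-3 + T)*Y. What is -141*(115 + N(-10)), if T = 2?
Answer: -17625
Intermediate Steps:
N(Y) = -Y (N(Y) = (-3 + 2)*Y = -Y)
-141*(115 + N(-10)) = -141*(115 - 1*(-10)) = -141*(115 + 10) = -141*125 = -17625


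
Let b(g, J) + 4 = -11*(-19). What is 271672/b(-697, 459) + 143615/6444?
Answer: 1780095443/1321020 ≈ 1347.5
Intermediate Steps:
b(g, J) = 205 (b(g, J) = -4 - 11*(-19) = -4 + 209 = 205)
271672/b(-697, 459) + 143615/6444 = 271672/205 + 143615/6444 = 1780095443/1321020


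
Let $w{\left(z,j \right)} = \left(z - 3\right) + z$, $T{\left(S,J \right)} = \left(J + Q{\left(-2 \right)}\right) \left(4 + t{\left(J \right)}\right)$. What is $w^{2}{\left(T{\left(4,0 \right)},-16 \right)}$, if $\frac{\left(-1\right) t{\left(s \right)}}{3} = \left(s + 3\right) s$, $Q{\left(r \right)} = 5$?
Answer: $1369$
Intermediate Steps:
$t{\left(s \right)} = - 3 s \left(3 + s\right)$ ($t{\left(s \right)} = - 3 \left(s + 3\right) s = - 3 \left(3 + s\right) s = - 3 s \left(3 + s\right)$)
$T{\left(S,J \right)} = \left(4 - 3 J \left(3 + J\right)\right) \left(5 + J\right)$ ($T{\left(S,J \right)} = \left(J + 5\right) \left(4 - 3 J \left(3 + J\right)\right) = \left(5 + J\right) \left(4 - 3 J \left(3 + J\right)\right) = \left(4 - 3 J \left(3 + J\right)\right) \left(5 + J\right)$)
$w{\left(z,j \right)} = -3 + 2 z$ ($w{\left(z,j \right)} = \left(-3 + z\right) + z = -3 + 2 z$)
$w^{2}{\left(T{\left(4,0 \right)},-16 \right)} = \left(-3 + 2 \left(20 - 0 - 24 \cdot 0^{2} - 3 \cdot 0^{3}\right)\right)^{2} = \left(-3 + 2 \left(20 + 0 - 0 - 0\right)\right)^{2} = \left(-3 + 2 \left(20 + 0 + 0 + 0\right)\right)^{2} = \left(-3 + 2 \cdot 20\right)^{2} = \left(-3 + 40\right)^{2} = 37^{2} = 1369$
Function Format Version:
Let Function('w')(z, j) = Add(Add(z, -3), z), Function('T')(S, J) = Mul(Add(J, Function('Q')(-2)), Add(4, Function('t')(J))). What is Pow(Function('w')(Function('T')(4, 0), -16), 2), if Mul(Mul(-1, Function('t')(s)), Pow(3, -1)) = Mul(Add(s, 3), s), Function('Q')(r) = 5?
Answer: 1369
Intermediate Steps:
Function('t')(s) = Mul(-3, s, Add(3, s)) (Function('t')(s) = Mul(-3, Mul(Add(s, 3), s)) = Mul(-3, Mul(Add(3, s), s)) = Mul(-3, Mul(s, Add(3, s))) = Mul(-3, s, Add(3, s)))
Function('T')(S, J) = Mul(Add(4, Mul(-3, J, Add(3, J))), Add(5, J)) (Function('T')(S, J) = Mul(Add(J, 5), Add(4, Mul(-3, J, Add(3, J)))) = Mul(Add(5, J), Add(4, Mul(-3, J, Add(3, J)))) = Mul(Add(4, Mul(-3, J, Add(3, J))), Add(5, J)))
Function('w')(z, j) = Add(-3, Mul(2, z)) (Function('w')(z, j) = Add(Add(-3, z), z) = Add(-3, Mul(2, z)))
Pow(Function('w')(Function('T')(4, 0), -16), 2) = Pow(Add(-3, Mul(2, Add(20, Mul(-41, 0), Mul(-24, Pow(0, 2)), Mul(-3, Pow(0, 3))))), 2) = Pow(Add(-3, Mul(2, Add(20, 0, Mul(-24, 0), Mul(-3, 0)))), 2) = Pow(Add(-3, Mul(2, Add(20, 0, 0, 0))), 2) = Pow(Add(-3, Mul(2, 20)), 2) = Pow(Add(-3, 40), 2) = Pow(37, 2) = 1369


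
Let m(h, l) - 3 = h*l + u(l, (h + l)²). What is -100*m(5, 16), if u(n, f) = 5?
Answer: -8800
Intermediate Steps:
m(h, l) = 8 + h*l (m(h, l) = 3 + (h*l + 5) = 3 + (5 + h*l) = 8 + h*l)
-100*m(5, 16) = -100*(8 + 5*16) = -100*(8 + 80) = -100*88 = -8800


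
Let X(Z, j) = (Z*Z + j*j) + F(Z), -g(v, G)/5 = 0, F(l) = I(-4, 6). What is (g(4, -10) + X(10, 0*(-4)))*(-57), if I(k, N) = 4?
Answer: -5928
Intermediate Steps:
F(l) = 4
g(v, G) = 0 (g(v, G) = -5*0 = 0)
X(Z, j) = 4 + Z**2 + j**2 (X(Z, j) = (Z*Z + j*j) + 4 = (Z**2 + j**2) + 4 = 4 + Z**2 + j**2)
(g(4, -10) + X(10, 0*(-4)))*(-57) = (0 + (4 + 10**2 + (0*(-4))**2))*(-57) = (0 + (4 + 100 + 0**2))*(-57) = (0 + (4 + 100 + 0))*(-57) = (0 + 104)*(-57) = 104*(-57) = -5928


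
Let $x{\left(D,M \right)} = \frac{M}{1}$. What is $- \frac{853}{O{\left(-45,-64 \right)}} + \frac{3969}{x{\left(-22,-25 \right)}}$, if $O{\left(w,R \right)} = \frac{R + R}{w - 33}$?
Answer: $- \frac{1085691}{1600} \approx -678.56$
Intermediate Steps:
$x{\left(D,M \right)} = M$ ($x{\left(D,M \right)} = M 1 = M$)
$O{\left(w,R \right)} = \frac{2 R}{-33 + w}$
$- \frac{853}{O{\left(-45,-64 \right)}} + \frac{3969}{x{\left(-22,-25 \right)}} = - \frac{853}{2 \left(-64\right) \frac{1}{-33 - 45}} + \frac{3969}{-25} = - \frac{853}{2 \left(-64\right) \frac{1}{-78}} + 3969 \left(- \frac{1}{25}\right) = - \frac{853}{2 \left(-64\right) \left(- \frac{1}{78}\right)} - \frac{3969}{25} = - \frac{853}{\frac{64}{39}} - \frac{3969}{25} = \left(-853\right) \frac{39}{64} - \frac{3969}{25} = - \frac{33267}{64} - \frac{3969}{25} = - \frac{1085691}{1600}$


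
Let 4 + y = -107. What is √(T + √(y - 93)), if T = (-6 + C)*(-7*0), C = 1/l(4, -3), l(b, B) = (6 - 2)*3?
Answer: 51^(¼)*(1 + I) ≈ 2.6723 + 2.6723*I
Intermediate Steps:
l(b, B) = 12 (l(b, B) = 4*3 = 12)
C = 1/12 ≈ 0.083333
T = 0 (T = (-6 + 1/12)*(-7*0) = -71/12*0 = 0)
y = -111 (y = -4 - 107 = -111)
√(T + √(y - 93)) = √(0 + √(-111 - 93)) = √(0 + √(-204)) = √(0 + 2*I*√51) = √(2*I*√51) = √2*51^(¼)*√I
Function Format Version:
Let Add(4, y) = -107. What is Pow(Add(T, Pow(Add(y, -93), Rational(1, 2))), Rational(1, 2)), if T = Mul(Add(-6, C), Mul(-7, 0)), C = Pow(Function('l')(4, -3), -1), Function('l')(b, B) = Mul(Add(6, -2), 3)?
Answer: Mul(Pow(51, Rational(1, 4)), Add(1, I)) ≈ Add(2.6723, Mul(2.6723, I))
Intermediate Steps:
Function('l')(b, B) = 12 (Function('l')(b, B) = Mul(4, 3) = 12)
C = Rational(1, 12) (C = Pow(12, -1) = Rational(1, 12) ≈ 0.083333)
T = 0 (T = Mul(Add(-6, Rational(1, 12)), Mul(-7, 0)) = Mul(Rational(-71, 12), 0) = 0)
y = -111 (y = Add(-4, -107) = -111)
Pow(Add(T, Pow(Add(y, -93), Rational(1, 2))), Rational(1, 2)) = Pow(Add(0, Pow(Add(-111, -93), Rational(1, 2))), Rational(1, 2)) = Pow(Add(0, Pow(-204, Rational(1, 2))), Rational(1, 2)) = Pow(Add(0, Mul(2, I, Pow(51, Rational(1, 2)))), Rational(1, 2)) = Pow(Mul(2, I, Pow(51, Rational(1, 2))), Rational(1, 2)) = Mul(Pow(2, Rational(1, 2)), Pow(51, Rational(1, 4)), Pow(I, Rational(1, 2)))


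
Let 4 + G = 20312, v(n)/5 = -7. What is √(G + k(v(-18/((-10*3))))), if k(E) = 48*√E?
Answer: 2*√(5077 + 12*I*√35) ≈ 142.51 + 0.99633*I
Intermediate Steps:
v(n) = -35 (v(n) = 5*(-7) = -35)
G = 20308 (G = -4 + 20312 = 20308)
√(G + k(v(-18/((-10*3))))) = √(20308 + 48*√(-35)) = √(20308 + 48*(I*√35)) = √(20308 + 48*I*√35)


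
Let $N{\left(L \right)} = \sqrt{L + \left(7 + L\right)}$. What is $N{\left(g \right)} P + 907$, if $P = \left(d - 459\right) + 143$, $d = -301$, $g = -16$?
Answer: $907 - 3085 i \approx 907.0 - 3085.0 i$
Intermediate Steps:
$N{\left(L \right)} = \sqrt{7 + 2 L}$
$P = -617$ ($P = \left(-301 - 459\right) + 143 = -760 + 143 = -617$)
$N{\left(g \right)} P + 907 = \sqrt{7 + 2 \left(-16\right)} \left(-617\right) + 907 = \sqrt{7 - 32} \left(-617\right) + 907 = \sqrt{-25} \left(-617\right) + 907 = 5 i \left(-617\right) + 907 = - 3085 i + 907 = 907 - 3085 i$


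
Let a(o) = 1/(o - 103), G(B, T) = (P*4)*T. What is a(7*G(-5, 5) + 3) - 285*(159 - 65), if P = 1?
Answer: -1071599/40 ≈ -26790.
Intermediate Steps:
G(B, T) = 4*T (G(B, T) = (1*4)*T = 4*T)
a(o) = 1/(-103 + o)
a(7*G(-5, 5) + 3) - 285*(159 - 65) = 1/(-103 + (7*(4*5) + 3)) - 285*(159 - 65) = 1/(-103 + (7*20 + 3)) - 285*94 = 1/(-103 + (140 + 3)) - 1*26790 = 1/(-103 + 143) - 26790 = 1/40 - 26790 = -1071599/40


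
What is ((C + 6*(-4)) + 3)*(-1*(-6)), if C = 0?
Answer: -126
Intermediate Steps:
((C + 6*(-4)) + 3)*(-1*(-6)) = ((0 + 6*(-4)) + 3)*(-1*(-6)) = ((0 - 24) + 3)*6 = (-24 + 3)*6 = -21*6 = -126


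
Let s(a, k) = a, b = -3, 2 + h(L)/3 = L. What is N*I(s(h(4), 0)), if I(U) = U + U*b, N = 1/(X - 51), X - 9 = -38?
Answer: 3/20 ≈ 0.15000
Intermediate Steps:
X = -29 (X = 9 - 38 = -29)
h(L) = -6 + 3*L
N = -1/80 (N = 1/(-29 - 51) = 1/(-80) = -1/80 ≈ -0.012500)
I(U) = -2*U (I(U) = U + U*(-3) = U - 3*U = -2*U)
N*I(s(h(4), 0)) = -(-1)*(-6 + 3*4)/40 = -(-1)*(-6 + 12)/40 = -(-1)*6/40 = -1/80*(-12) = 3/20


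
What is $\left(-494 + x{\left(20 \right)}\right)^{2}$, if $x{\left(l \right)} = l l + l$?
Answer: $5476$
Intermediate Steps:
$x{\left(l \right)} = l + l^{2}$ ($x{\left(l \right)} = l^{2} + l = l + l^{2}$)
$\left(-494 + x{\left(20 \right)}\right)^{2} = \left(-494 + 20 \left(1 + 20\right)\right)^{2} = \left(-494 + 20 \cdot 21\right)^{2} = \left(-494 + 420\right)^{2} = \left(-74\right)^{2} = 5476$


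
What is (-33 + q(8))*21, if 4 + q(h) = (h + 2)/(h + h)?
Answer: -6111/8 ≈ -763.88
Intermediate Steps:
q(h) = -4 + (2 + h)/(2*h) (q(h) = -4 + (h + 2)/(h + h) = -4 + (2 + h)/((2*h)) = -4 + (2 + h)*(1/(2*h)) = -4 + (2 + h)/(2*h))
(-33 + q(8))*21 = (-33 + (-7/2 + 1/8))*21 = (-33 - 27/8)*21 = -291/8*21 = -6111/8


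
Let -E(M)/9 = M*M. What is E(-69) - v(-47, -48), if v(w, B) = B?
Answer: -42801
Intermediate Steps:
E(M) = -9*M² (E(M) = -9*M*M = -9*M²)
E(-69) - v(-47, -48) = -9*(-69)² - 1*(-48) = -9*4761 + 48 = -42849 + 48 = -42801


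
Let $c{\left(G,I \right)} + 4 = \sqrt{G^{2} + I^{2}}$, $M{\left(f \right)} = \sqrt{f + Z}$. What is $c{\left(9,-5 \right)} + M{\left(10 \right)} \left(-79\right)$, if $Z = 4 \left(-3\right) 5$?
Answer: $-4 + \sqrt{106} - 395 i \sqrt{2} \approx 6.2956 - 558.61 i$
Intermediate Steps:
$Z = -60$ ($Z = \left(-12\right) 5 = -60$)
$M{\left(f \right)} = \sqrt{-60 + f}$ ($M{\left(f \right)} = \sqrt{f - 60} = \sqrt{-60 + f}$)
$c{\left(G,I \right)} = -4 + \sqrt{G^{2} + I^{2}}$
$c{\left(9,-5 \right)} + M{\left(10 \right)} \left(-79\right) = \left(-4 + \sqrt{9^{2} + \left(-5\right)^{2}}\right) + \sqrt{-60 + 10} \left(-79\right) = \left(-4 + \sqrt{81 + 25}\right) + \sqrt{-50} \left(-79\right) = \left(-4 + \sqrt{106}\right) + 5 i \sqrt{2} \left(-79\right) = \left(-4 + \sqrt{106}\right) - 395 i \sqrt{2} = -4 + \sqrt{106} - 395 i \sqrt{2}$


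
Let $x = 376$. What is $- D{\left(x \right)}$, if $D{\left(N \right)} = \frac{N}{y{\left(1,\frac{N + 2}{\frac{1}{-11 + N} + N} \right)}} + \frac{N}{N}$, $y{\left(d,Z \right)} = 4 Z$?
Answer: $- \frac{241456}{2555} \approx -94.503$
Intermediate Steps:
$D{\left(N \right)} = 1 + \frac{N \left(N + \frac{1}{-11 + N}\right)}{4 \left(2 + N\right)}$ ($D{\left(N \right)} = \frac{N}{4 \frac{N + 2}{\frac{1}{-11 + N} + N}} + \frac{N}{N} = \frac{N}{4 \frac{2 + N}{N + \frac{1}{-11 + N}}} + 1 = \frac{N}{4 \frac{1}{N + \frac{1}{-11 + N}} \left(2 + N\right)} + 1 = N \frac{N + \frac{1}{-11 + N}}{4 \left(2 + N\right)} + 1 = \frac{N \left(N + \frac{1}{-11 + N}\right)}{4 \left(2 + N\right)} + 1 = 1 + \frac{N \left(N + \frac{1}{-11 + N}\right)}{4 \left(2 + N\right)}$)
$- D{\left(x \right)} = - \frac{-88 + 376^{3} - 13160 - 7 \cdot 376^{2}}{4 \left(-22 + 376^{2} - 3384\right)} = - \frac{-88 + 53157376 - 13160 - 989632}{4 \left(-22 + 141376 - 3384\right)} = - \frac{-88 + 53157376 - 13160 - 989632}{4 \cdot 137970} = - \frac{52154496}{4 \cdot 137970} = \left(-1\right) \frac{241456}{2555} = - \frac{241456}{2555}$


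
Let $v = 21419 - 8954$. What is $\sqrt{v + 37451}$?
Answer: $2 \sqrt{12479} \approx 223.42$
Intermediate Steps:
$v = 12465$
$\sqrt{v + 37451} = \sqrt{12465 + 37451} = \sqrt{49916} = 2 \sqrt{12479}$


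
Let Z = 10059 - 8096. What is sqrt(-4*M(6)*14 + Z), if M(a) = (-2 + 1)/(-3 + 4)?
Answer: sqrt(2019) ≈ 44.933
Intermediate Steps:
Z = 1963
M(a) = -1 (M(a) = -1/1 = -1*1 = -1)
sqrt(-4*M(6)*14 + Z) = sqrt(-4*(-1)*14 + 1963) = sqrt(4*14 + 1963) = sqrt(56 + 1963) = sqrt(2019)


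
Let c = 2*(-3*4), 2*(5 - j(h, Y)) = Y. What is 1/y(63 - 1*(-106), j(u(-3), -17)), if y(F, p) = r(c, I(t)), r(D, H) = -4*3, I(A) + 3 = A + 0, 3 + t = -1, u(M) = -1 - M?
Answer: -1/12 ≈ -0.083333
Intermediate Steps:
j(h, Y) = 5 - Y/2
t = -4 (t = -3 - 1 = -4)
c = -24 (c = 2*(-12) = -24)
I(A) = -3 + A (I(A) = -3 + (A + 0) = -3 + A)
r(D, H) = -12
y(F, p) = -12
1/y(63 - 1*(-106), j(u(-3), -17)) = 1/(-12) = -1/12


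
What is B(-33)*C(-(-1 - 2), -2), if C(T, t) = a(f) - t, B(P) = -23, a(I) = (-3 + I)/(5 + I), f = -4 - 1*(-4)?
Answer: -161/5 ≈ -32.200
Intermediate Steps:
f = 0 (f = -4 + 4 = 0)
a(I) = (-3 + I)/(5 + I)
C(T, t) = -⅗ - t (C(T, t) = (-3 + 0)/(5 + 0) - t = -3/5 - t = (⅕)*(-3) - t = -⅗ - t)
B(-33)*C(-(-1 - 2), -2) = -23*(-⅗ - 1*(-2)) = -23*(-⅗ + 2) = -23*7/5 = -161/5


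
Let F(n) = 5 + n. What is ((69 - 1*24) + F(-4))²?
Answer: 2116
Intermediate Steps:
((69 - 1*24) + F(-4))² = ((69 - 1*24) + (5 - 4))² = ((69 - 24) + 1)² = (45 + 1)² = 46² = 2116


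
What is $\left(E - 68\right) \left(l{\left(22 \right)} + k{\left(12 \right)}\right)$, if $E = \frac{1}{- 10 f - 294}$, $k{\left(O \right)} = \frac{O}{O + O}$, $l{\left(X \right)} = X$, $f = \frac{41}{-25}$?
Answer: $- \frac{4247505}{2776} \approx -1530.1$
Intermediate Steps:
$f = - \frac{41}{25}$ ($f = 41 \left(- \frac{1}{25}\right) = - \frac{41}{25} \approx -1.64$)
$k{\left(O \right)} = \frac{1}{2}$ ($k{\left(O \right)} = \frac{O}{2 O} = \frac{1}{2 O} O = \frac{1}{2}$)
$E = - \frac{5}{1388}$ ($E = \frac{1}{\left(-10\right) \left(- \frac{41}{25}\right) - 294} = \frac{1}{\frac{82}{5} - 294} = \frac{1}{- \frac{1388}{5}} = - \frac{5}{1388} \approx -0.0036023$)
$\left(E - 68\right) \left(l{\left(22 \right)} + k{\left(12 \right)}\right) = \left(- \frac{5}{1388} - 68\right) \left(22 + \frac{1}{2}\right) = \left(- \frac{94389}{1388}\right) \frac{45}{2} = - \frac{4247505}{2776}$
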